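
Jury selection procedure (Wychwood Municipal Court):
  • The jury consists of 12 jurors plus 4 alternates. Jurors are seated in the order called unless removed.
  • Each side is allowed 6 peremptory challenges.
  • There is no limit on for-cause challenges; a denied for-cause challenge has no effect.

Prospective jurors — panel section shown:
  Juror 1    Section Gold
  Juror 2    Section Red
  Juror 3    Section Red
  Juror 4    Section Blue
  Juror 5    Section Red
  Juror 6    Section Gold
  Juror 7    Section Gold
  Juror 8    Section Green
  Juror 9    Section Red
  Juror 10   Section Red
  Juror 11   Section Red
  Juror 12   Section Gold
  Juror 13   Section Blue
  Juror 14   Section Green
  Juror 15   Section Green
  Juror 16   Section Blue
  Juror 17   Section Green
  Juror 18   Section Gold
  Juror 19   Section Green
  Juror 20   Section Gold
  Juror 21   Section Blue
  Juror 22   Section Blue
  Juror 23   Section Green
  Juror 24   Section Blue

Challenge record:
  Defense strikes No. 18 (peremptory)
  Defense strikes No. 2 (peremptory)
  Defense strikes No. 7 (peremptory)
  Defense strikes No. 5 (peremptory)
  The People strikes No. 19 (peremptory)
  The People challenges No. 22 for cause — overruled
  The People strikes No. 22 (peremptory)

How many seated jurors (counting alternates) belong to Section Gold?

Removed: #2, #5, #7, #18, #19, #22.
Seated (16 incl. alternates): #1, #3, #4, #6, #8, #9, #10, #11, #12, #13, #14, #15, #16, #17, #20, #21.
Of those, in Section Gold: #1, #6, #12, #20 → 4.

4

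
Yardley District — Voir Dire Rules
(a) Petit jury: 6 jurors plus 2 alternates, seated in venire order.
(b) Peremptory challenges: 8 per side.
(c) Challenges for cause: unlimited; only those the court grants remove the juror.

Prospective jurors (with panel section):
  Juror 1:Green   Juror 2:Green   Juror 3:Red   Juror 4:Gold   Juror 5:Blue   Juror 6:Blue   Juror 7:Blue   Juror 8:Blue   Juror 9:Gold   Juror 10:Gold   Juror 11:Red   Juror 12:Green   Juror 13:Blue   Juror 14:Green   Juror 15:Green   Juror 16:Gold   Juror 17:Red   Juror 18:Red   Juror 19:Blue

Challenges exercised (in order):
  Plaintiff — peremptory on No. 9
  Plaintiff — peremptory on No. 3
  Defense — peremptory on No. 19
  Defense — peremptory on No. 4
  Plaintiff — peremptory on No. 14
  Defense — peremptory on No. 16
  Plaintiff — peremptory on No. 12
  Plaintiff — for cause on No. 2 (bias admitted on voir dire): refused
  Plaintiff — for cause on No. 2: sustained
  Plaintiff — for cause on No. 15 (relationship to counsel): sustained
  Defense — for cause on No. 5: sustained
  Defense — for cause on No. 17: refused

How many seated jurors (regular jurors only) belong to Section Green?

Removed: #2, #3, #4, #5, #9, #12, #14, #15, #16, #19.
Seated jurors 1–6: #1, #6, #7, #8, #10, #11 (alternates #13, #17 not counted).
Of those, in Section Green: #1 → 1.

1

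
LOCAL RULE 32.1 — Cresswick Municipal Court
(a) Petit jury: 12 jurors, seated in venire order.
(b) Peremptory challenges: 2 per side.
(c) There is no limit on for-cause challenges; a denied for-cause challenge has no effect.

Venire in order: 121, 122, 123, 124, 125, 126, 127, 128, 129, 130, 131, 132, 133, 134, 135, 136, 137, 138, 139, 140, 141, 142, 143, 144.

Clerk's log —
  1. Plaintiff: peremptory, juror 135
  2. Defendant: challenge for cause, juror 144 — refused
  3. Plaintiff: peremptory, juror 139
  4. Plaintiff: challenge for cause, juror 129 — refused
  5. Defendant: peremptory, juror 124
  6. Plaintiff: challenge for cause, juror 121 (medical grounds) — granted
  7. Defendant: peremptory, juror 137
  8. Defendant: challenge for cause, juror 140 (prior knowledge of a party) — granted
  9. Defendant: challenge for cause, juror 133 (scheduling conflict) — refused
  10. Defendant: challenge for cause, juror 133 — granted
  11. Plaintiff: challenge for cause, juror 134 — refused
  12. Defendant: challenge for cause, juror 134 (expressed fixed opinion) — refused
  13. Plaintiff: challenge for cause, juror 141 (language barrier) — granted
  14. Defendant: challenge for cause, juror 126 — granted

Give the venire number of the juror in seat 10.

134

Removed: #121, #124, #126, #133, #135, #137, #139, #140, #141. (#129, #134, #144 stay — for-cause denied.)
Seating in order: seats 1–12 → #122, #123, #125, #127, #128, #129, #130, #131, #132, #134, #136, #138.
So seat 10 is #134.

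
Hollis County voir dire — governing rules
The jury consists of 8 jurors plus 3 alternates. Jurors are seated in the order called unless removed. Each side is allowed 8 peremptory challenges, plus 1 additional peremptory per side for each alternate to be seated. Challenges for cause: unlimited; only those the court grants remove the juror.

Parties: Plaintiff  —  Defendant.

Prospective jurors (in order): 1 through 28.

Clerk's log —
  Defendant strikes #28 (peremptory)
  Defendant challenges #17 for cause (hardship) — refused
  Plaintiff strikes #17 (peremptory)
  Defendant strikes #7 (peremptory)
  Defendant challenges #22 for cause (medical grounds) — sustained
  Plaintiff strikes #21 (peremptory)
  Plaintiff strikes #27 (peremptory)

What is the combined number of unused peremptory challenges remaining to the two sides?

Plaintiff allotment: 8 base + 1 × 3 alternates = 11. Defendant allotment: 8 base + 1 × 3 alternates = 11.
Plaintiff peremptories used: #17, #21, #27 — 3.
Defendant peremptories used: #28, #7 — 2 (for-cause on #17, #22 don't count).
Remaining: (11 − 3) + (11 − 2) = 17.

17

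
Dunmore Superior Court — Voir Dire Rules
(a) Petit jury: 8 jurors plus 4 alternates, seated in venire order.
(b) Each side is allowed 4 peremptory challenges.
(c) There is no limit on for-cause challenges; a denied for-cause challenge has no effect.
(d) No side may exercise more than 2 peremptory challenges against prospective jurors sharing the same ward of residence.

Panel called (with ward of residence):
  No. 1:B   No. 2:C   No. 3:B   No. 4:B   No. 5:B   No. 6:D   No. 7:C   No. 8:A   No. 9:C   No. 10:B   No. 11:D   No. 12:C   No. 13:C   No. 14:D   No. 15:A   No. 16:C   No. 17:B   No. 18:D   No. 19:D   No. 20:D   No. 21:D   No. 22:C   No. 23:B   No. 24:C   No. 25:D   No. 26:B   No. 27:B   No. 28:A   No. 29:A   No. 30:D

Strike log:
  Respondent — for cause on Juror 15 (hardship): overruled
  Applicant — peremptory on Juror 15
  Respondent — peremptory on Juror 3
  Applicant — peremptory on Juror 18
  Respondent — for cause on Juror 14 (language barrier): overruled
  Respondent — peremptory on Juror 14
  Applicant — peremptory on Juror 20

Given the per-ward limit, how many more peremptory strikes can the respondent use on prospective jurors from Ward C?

2

Respondent peremptories so far: #3, #14 — 2 of 4 used, 2 left overall.
Against Ward C: none yet — per-ward cap 2 leaves 2.
Binding limit: min(2, 2) = 2.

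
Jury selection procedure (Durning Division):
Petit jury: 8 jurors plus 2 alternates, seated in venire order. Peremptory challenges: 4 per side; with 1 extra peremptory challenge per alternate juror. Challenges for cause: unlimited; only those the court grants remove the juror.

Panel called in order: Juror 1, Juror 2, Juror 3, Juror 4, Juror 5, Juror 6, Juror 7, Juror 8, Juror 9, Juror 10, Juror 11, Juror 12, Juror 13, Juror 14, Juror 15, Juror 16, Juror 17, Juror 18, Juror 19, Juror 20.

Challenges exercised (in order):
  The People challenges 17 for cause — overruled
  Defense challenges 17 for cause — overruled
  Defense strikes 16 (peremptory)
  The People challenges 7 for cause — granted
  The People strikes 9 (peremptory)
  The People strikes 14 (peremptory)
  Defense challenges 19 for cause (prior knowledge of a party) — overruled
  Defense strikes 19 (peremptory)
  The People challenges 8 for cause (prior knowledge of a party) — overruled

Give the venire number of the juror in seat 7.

8

Removed: #7, #9, #14, #16, #19. (#8, #17 stay — for-cause denied.)
Filling seats in venire order through position 7: #1, #2, #3, #4, #5, #6, #8.
So seat 7 is #8.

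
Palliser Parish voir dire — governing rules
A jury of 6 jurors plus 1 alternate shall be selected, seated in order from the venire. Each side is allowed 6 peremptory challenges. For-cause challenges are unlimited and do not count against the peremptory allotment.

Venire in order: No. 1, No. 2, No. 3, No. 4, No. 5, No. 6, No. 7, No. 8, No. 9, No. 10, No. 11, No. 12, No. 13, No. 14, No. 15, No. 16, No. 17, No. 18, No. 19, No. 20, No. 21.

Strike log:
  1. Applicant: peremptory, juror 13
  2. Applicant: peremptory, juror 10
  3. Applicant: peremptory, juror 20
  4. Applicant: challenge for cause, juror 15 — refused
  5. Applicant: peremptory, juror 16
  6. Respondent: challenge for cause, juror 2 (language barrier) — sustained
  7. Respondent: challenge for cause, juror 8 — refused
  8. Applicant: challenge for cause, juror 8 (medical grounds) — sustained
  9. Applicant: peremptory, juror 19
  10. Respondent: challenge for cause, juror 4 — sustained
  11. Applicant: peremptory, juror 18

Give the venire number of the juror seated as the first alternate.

11

Removed: #2, #4, #8, #10, #13, #16, #18, #19, #20. (#15 stays — for-cause denied.)
Filling seats in venire order through position 7: #1, #3, #5, #6, #7, #9, #11.
So alternate 1 is #11.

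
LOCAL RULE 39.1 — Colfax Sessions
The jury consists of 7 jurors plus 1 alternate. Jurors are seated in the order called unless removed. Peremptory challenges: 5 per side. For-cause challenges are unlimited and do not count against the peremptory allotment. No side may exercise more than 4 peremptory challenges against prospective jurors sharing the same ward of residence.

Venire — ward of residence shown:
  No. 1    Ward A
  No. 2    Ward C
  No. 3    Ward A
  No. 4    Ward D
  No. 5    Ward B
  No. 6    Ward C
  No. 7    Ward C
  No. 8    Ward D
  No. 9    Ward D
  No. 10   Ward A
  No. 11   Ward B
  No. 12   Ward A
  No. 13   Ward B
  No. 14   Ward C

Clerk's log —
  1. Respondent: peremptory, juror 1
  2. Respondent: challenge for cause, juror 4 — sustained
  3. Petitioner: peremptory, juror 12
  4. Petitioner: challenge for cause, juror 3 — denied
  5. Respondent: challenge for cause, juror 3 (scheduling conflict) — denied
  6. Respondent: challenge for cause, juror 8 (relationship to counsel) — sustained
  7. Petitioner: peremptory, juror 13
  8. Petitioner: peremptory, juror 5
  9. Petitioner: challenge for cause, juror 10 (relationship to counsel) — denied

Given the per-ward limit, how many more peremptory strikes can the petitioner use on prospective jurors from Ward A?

2

Petitioner peremptories so far: #12, #13, #5 — 3 of 5 used, 2 left overall.
Against Ward A: #12 — 1 used; per-ward cap 4 leaves 3.
Binding limit: min(2, 3) = 2.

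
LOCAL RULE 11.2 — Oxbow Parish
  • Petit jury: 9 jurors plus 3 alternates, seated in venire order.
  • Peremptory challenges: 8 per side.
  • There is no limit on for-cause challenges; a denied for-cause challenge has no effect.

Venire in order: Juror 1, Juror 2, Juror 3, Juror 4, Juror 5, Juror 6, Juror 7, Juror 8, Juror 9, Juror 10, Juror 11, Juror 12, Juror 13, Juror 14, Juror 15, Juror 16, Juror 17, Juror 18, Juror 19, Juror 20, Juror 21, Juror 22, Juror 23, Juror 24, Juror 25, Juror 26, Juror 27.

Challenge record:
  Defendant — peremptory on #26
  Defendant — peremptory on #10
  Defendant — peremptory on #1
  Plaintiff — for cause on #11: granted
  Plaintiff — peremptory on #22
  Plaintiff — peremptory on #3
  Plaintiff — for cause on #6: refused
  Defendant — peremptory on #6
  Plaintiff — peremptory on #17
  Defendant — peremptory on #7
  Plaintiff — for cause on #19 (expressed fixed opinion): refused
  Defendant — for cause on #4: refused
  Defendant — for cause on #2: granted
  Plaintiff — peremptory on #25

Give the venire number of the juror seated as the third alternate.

20

Removed: #1, #2, #3, #6, #7, #10, #11, #17, #22, #25, #26. (#4, #19 stay — for-cause denied.)
Seating in order: seats 1–9 → #4, #5, #8, #9, #12, #13, #14, #15, #16; alternates → #18, #19, #20.
So alternate 3 is #20.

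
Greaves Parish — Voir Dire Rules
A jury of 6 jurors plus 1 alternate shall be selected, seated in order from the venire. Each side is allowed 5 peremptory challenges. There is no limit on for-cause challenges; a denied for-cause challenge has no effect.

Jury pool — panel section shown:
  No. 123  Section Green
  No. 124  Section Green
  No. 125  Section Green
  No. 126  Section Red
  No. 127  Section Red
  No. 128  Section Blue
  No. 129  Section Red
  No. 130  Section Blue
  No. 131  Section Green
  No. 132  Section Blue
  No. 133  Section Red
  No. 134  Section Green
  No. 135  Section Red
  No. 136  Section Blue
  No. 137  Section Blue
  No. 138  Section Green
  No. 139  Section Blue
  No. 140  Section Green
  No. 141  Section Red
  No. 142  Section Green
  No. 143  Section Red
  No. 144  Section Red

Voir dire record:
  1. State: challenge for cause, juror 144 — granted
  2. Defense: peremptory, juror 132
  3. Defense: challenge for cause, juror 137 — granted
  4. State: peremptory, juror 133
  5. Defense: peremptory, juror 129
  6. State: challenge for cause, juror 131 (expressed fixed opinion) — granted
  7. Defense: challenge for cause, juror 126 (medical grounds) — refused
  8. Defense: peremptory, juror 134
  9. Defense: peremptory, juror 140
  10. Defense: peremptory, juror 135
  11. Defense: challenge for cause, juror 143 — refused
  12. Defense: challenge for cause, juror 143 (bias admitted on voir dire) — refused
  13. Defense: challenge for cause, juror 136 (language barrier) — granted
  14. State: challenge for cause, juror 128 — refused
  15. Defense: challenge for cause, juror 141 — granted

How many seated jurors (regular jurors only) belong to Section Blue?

Removed: #129, #131, #132, #133, #134, #135, #136, #137, #140, #141, #144.
Seated jurors 1–6: #123, #124, #125, #126, #127, #128 (alternates #130 not counted).
Of those, in Section Blue: #128 → 1.

1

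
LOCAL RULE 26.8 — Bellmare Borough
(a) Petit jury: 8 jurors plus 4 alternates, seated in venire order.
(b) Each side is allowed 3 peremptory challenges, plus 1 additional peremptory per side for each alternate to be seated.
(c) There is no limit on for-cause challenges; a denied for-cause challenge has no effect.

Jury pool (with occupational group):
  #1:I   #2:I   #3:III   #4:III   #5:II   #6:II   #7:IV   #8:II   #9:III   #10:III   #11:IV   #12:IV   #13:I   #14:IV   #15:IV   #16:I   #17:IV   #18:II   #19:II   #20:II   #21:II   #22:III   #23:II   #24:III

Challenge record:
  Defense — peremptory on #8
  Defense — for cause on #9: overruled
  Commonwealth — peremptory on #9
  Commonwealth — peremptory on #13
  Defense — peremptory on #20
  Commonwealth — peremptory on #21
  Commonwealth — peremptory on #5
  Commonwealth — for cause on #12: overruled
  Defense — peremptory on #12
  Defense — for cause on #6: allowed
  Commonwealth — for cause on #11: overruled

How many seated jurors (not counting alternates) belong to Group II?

0

Removed: #5, #6, #8, #9, #12, #13, #20, #21.
Seated jurors 1–8: #1, #2, #3, #4, #7, #10, #11, #14 (alternates #15, #16, #17, #18 not counted).
None of those are in Group II → 0.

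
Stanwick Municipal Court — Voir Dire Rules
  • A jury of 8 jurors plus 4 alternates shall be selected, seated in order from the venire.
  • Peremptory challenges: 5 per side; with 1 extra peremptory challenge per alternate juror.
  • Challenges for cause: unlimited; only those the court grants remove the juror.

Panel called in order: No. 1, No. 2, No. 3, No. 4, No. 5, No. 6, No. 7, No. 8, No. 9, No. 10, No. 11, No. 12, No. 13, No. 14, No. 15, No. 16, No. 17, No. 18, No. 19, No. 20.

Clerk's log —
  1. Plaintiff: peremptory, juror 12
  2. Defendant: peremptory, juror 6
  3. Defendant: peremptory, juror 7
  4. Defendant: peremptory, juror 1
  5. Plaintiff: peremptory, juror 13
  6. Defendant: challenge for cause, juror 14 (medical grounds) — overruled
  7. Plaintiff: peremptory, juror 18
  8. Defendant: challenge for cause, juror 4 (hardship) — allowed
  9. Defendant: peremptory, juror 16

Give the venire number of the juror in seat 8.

14

Removed: #1, #4, #6, #7, #12, #13, #16, #18. (#14 stays — for-cause denied.)
Seating in order: seats 1–8 → #2, #3, #5, #8, #9, #10, #11, #14; alternates → #15, #17, #19, #20.
So seat 8 is #14.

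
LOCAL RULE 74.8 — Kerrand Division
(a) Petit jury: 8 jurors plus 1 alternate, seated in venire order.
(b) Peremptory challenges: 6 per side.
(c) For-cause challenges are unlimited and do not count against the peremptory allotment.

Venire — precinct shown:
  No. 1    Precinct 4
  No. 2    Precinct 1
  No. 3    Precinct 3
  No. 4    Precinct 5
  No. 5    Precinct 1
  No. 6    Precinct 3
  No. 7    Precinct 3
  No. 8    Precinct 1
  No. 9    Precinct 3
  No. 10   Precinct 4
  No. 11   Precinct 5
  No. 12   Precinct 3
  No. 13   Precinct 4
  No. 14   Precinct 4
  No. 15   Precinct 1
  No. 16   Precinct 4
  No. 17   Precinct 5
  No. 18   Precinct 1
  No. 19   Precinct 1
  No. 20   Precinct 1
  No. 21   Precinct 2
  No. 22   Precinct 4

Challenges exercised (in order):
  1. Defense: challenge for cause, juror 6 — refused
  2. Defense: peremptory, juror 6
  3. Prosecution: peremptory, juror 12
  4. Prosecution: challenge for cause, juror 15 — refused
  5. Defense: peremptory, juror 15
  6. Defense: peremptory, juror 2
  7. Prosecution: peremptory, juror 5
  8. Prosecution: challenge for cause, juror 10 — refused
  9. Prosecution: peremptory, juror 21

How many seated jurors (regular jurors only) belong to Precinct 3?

3

Removed: #2, #5, #6, #12, #15, #21.
Seated jurors 1–8: #1, #3, #4, #7, #8, #9, #10, #11 (alternates #13 not counted).
Of those, in Precinct 3: #3, #7, #9 → 3.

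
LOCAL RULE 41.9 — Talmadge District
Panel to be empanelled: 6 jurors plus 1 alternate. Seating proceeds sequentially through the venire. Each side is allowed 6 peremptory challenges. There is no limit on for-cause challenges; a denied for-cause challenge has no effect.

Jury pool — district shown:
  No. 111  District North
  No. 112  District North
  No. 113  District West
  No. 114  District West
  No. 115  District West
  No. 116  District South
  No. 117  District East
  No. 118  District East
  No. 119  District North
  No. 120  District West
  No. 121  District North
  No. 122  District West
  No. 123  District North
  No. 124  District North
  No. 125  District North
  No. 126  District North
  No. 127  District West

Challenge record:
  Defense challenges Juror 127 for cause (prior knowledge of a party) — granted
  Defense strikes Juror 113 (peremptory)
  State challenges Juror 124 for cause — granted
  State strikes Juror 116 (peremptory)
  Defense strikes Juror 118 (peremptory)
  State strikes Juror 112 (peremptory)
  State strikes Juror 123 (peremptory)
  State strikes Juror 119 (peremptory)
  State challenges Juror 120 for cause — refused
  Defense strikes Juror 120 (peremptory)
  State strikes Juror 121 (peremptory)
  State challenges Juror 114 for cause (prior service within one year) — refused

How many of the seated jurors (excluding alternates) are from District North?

2

Removed: #112, #113, #116, #118, #119, #120, #121, #123, #124, #127.
Seated jurors 1–6: #111, #114, #115, #117, #122, #125 (alternates #126 not counted).
Of those, in District North: #111, #125 → 2.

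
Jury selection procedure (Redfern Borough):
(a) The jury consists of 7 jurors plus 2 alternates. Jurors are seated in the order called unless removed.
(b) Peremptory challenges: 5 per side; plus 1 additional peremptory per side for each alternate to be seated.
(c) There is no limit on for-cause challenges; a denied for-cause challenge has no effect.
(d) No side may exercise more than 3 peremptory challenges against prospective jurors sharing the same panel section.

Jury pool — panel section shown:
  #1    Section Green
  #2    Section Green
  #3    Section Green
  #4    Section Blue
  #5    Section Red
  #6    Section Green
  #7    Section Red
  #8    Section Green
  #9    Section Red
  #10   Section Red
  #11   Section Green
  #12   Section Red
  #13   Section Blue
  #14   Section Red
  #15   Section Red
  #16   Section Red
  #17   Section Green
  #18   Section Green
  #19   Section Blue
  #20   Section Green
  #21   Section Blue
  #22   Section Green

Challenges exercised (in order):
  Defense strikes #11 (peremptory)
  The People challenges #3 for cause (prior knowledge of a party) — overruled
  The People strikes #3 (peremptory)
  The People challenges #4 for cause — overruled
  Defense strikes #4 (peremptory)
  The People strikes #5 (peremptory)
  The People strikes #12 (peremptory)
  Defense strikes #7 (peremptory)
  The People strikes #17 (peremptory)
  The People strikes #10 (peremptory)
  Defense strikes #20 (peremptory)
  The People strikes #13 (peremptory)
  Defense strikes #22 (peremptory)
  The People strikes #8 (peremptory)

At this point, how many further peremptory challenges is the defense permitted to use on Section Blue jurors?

2

Defense peremptories so far: #11, #4, #7, #20, #22 — 5 of 7 used, 2 left overall.
Against Section Blue: #4 — 1 used; per-section cap 3 leaves 2.
Binding limit: min(2, 2) = 2.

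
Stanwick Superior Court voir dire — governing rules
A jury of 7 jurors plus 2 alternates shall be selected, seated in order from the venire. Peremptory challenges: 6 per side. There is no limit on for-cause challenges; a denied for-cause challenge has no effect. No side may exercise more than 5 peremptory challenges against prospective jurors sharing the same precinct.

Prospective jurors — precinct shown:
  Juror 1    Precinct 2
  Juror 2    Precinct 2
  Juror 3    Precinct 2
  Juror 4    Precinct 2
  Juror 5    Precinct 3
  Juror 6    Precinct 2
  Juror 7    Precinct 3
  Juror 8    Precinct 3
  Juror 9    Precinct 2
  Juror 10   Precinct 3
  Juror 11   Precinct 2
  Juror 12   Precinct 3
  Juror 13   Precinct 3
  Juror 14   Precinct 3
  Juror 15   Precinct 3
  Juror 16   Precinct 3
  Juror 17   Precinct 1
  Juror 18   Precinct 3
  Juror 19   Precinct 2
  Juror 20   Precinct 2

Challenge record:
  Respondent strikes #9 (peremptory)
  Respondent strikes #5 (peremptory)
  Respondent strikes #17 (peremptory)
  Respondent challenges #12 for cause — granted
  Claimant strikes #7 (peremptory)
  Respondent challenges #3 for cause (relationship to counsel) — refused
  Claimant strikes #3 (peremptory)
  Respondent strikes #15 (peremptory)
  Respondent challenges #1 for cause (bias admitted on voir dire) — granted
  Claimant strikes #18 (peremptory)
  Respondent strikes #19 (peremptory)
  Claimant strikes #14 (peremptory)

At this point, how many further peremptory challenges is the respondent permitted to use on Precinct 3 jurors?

Respondent peremptories so far: #9, #5, #17, #15, #19 — 5 of 6 used, 1 left overall.
Against Precinct 3: #5, #15 — 2 used; per-precinct cap 5 leaves 3.
Binding limit: min(1, 3) = 1.

1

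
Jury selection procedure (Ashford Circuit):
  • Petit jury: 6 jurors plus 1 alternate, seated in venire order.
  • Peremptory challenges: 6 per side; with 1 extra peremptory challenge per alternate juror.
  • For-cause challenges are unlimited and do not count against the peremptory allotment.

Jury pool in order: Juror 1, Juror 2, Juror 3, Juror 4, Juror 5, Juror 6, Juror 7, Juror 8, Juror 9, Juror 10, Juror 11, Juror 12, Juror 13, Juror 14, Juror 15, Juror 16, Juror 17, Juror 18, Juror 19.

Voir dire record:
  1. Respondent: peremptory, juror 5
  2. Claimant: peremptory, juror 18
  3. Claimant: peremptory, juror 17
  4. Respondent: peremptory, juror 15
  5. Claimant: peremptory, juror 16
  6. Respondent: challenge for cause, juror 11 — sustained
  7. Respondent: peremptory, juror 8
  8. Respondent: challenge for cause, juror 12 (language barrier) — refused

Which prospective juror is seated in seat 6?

7

Removed: #5, #8, #11, #15, #16, #17, #18. (#12 stays — for-cause denied.)
Seating in order: seats 1–6 → #1, #2, #3, #4, #6, #7; alternates → #9.
So seat 6 is #7.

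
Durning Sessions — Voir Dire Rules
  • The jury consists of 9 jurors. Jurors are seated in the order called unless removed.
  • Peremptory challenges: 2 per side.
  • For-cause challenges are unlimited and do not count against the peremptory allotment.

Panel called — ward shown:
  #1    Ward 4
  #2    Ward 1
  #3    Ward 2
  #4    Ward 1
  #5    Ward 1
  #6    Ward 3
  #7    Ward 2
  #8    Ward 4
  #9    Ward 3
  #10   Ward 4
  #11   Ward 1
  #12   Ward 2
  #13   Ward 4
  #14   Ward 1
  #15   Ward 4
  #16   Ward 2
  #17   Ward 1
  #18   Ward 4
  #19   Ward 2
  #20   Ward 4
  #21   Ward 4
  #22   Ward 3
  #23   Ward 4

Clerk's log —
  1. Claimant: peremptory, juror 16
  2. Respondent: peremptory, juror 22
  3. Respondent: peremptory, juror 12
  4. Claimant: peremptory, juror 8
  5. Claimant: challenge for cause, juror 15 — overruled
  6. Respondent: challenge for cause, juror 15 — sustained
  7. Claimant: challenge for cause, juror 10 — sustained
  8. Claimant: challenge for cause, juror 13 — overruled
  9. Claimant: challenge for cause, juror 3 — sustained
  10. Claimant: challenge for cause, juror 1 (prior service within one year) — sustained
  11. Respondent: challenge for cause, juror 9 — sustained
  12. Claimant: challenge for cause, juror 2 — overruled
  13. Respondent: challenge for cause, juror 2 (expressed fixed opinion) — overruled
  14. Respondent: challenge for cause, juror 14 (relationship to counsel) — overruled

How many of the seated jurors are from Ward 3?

1

Removed: #1, #3, #8, #9, #10, #12, #15, #16, #22.
Seated jurors 1–9: #2, #4, #5, #6, #7, #11, #13, #14, #17.
Of those, in Ward 3: #6 → 1.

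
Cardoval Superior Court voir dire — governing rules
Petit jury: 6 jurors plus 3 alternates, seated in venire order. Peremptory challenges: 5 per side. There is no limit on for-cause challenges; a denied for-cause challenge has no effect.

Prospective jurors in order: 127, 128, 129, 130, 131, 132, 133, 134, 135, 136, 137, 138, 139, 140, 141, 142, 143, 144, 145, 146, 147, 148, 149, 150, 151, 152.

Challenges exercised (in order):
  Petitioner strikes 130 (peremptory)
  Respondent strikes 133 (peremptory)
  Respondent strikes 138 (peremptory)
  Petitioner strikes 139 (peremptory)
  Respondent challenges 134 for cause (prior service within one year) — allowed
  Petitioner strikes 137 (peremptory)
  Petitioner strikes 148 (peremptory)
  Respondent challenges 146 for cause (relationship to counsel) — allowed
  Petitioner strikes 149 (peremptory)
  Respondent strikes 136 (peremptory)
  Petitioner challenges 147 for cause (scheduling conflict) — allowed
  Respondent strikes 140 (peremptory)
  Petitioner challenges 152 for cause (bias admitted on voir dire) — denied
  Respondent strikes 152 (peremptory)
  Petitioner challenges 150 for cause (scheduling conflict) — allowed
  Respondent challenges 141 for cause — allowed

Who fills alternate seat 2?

Removed: #130, #133, #134, #136, #137, #138, #139, #140, #141, #146, #147, #148, #149, #150, #152.
Filling seats in venire order through position 8: #127, #128, #129, #131, #132, #135, #142, #143.
So alternate 2 is #143.

143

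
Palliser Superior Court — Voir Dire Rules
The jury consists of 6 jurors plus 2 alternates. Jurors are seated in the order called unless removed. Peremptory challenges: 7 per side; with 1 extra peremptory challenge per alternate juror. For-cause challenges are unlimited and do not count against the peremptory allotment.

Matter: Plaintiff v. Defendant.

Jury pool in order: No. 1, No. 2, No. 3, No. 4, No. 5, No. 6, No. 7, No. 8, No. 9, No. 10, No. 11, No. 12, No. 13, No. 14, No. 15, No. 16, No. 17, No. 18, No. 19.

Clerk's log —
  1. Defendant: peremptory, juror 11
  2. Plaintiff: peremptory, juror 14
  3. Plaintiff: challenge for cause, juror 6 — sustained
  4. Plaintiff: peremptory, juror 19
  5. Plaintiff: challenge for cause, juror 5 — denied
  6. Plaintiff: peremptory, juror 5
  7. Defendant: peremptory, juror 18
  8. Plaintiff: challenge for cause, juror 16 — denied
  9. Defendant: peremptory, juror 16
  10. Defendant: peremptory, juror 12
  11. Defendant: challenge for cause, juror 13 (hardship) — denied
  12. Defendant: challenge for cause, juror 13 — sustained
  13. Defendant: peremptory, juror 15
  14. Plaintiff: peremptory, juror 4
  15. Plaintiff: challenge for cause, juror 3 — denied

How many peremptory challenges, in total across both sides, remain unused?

Plaintiff allotment: 7 base + 1 × 2 alternates = 9. Defendant allotment: 7 base + 1 × 2 alternates = 9.
Plaintiff peremptories used: #14, #19, #5, #4 — 4 (for-cause on #6, #5, #16, #3 don't count).
Defendant peremptories used: #11, #18, #16, #12, #15 — 5 (for-cause on #13, #13 don't count).
Remaining: (9 − 4) + (9 − 5) = 9.

9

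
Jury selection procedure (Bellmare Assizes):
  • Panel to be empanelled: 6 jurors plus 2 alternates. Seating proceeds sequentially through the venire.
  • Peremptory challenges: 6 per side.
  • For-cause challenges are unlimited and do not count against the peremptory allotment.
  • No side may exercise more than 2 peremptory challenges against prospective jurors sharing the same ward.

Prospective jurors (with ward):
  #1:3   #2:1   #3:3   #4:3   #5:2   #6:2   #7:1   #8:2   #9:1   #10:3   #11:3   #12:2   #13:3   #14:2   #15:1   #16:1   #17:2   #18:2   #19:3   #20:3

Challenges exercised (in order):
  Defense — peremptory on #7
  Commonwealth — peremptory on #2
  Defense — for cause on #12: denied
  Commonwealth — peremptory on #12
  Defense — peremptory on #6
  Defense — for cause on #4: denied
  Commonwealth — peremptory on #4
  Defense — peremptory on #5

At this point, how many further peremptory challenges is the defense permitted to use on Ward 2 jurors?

Defense peremptories so far: #7, #6, #5 — 3 of 6 used, 3 left overall.
Against Ward 2: #6, #5 — 2 used; per-ward cap 2 leaves 0.
Binding limit: min(3, 0) = 0.

0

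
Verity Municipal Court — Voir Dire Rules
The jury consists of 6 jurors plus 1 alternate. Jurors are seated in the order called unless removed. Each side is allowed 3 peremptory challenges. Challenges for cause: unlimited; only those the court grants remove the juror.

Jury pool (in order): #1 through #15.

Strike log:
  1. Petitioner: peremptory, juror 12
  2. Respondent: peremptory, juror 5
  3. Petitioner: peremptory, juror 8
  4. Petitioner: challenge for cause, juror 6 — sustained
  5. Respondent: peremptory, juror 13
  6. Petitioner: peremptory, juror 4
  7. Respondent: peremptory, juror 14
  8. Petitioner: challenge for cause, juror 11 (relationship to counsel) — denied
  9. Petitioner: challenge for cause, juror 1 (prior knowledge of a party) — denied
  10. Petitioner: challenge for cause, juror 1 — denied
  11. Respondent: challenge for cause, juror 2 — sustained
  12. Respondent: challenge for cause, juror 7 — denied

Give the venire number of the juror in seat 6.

11

Removed: #2, #4, #5, #6, #8, #12, #13, #14. (#1, #7, #11 stay — for-cause denied.)
Seating in order: seats 1–6 → #1, #3, #7, #9, #10, #11; alternates → #15.
So seat 6 is #11.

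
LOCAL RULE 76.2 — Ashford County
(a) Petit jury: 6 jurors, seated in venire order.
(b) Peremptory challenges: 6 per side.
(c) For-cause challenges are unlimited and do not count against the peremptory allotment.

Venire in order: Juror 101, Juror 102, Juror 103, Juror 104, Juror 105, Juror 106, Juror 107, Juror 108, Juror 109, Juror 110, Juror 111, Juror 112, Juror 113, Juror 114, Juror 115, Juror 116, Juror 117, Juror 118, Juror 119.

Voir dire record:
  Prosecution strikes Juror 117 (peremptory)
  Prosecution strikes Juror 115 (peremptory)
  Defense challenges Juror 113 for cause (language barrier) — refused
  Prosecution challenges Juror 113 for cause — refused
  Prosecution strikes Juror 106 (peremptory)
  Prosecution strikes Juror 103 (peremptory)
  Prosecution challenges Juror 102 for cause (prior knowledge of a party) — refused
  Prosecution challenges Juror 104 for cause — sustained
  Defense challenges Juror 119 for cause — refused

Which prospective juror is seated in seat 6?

109

Removed: #103, #104, #106, #115, #117. (#102, #113, #119 stay — for-cause denied.)
Seating in order: seats 1–6 → #101, #102, #105, #107, #108, #109.
So seat 6 is #109.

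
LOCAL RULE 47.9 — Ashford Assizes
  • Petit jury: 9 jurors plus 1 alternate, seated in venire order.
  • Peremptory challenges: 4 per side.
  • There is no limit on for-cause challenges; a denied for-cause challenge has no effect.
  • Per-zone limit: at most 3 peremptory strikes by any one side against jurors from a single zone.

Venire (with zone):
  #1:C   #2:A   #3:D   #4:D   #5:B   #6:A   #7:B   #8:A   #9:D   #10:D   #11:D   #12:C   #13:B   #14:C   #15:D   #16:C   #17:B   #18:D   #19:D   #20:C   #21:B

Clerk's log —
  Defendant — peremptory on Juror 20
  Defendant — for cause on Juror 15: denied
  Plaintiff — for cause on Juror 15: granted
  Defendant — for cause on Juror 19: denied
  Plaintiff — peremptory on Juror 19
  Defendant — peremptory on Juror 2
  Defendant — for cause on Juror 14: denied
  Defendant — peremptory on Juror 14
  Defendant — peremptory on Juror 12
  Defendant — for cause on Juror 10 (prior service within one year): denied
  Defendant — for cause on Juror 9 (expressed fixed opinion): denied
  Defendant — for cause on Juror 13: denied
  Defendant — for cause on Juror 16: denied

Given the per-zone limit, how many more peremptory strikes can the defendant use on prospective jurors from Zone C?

Defendant peremptories so far: #20, #2, #14, #12 — 4 of 4 used, 0 left overall.
Against Zone C: #20, #14, #12 — 3 used; per-zone cap 3 leaves 0.
Binding limit: min(0, 0) = 0.

0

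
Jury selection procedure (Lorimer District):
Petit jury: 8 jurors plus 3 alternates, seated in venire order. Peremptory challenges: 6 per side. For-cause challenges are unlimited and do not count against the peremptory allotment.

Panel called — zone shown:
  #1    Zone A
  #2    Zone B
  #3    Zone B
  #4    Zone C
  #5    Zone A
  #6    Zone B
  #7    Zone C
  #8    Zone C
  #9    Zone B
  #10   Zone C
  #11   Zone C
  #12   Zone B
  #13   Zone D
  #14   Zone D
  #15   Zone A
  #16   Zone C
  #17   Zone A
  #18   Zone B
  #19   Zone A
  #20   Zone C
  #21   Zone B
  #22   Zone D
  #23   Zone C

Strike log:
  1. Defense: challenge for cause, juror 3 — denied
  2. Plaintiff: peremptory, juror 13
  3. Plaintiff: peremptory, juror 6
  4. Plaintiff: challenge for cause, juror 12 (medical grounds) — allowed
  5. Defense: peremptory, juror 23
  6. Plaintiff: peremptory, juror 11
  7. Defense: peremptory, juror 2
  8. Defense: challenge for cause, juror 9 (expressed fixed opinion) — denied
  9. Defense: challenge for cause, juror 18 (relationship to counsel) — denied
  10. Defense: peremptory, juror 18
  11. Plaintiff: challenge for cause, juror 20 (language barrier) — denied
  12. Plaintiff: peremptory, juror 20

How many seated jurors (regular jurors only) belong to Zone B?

2

Removed: #2, #6, #11, #12, #13, #18, #20, #23.
Seated jurors 1–8: #1, #3, #4, #5, #7, #8, #9, #10 (alternates #14, #15, #16 not counted).
Of those, in Zone B: #3, #9 → 2.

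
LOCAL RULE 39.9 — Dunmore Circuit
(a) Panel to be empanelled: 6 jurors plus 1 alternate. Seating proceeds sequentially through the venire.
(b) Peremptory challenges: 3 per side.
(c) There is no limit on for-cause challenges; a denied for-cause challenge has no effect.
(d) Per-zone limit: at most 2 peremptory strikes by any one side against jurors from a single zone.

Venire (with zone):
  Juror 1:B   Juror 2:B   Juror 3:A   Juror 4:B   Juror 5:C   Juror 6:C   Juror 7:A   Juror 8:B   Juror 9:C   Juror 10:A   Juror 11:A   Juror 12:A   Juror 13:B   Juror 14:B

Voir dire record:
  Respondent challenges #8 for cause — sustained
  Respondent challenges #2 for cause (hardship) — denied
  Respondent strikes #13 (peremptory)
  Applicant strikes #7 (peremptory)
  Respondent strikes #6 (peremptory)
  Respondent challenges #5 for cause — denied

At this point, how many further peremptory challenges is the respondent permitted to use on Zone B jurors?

1

Respondent peremptories so far: #13, #6 — 2 of 3 used, 1 left overall.
Against Zone B: #13 — 1 used; per-zone cap 2 leaves 1.
Binding limit: min(1, 1) = 1.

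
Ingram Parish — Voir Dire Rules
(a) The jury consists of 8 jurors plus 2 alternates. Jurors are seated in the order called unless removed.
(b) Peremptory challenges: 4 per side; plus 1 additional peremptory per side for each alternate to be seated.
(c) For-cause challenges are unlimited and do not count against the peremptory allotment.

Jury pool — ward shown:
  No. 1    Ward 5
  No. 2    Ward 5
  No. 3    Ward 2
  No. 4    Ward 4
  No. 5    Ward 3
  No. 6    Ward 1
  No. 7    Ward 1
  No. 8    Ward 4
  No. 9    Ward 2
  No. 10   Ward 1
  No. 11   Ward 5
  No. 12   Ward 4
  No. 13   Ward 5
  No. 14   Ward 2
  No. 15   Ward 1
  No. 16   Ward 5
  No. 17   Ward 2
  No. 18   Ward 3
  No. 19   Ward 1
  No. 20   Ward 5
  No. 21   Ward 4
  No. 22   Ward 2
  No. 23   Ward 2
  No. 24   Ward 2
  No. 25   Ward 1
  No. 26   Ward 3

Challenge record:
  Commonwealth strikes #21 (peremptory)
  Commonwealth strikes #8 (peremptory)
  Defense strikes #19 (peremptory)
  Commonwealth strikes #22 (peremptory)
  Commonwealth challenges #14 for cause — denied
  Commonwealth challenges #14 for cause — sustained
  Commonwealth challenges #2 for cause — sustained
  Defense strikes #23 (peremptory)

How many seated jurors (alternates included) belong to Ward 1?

Removed: #2, #8, #14, #19, #21, #22, #23.
Seated (10 incl. alternates): #1, #3, #4, #5, #6, #7, #9, #10, #11, #12.
Of those, in Ward 1: #6, #7, #10 → 3.

3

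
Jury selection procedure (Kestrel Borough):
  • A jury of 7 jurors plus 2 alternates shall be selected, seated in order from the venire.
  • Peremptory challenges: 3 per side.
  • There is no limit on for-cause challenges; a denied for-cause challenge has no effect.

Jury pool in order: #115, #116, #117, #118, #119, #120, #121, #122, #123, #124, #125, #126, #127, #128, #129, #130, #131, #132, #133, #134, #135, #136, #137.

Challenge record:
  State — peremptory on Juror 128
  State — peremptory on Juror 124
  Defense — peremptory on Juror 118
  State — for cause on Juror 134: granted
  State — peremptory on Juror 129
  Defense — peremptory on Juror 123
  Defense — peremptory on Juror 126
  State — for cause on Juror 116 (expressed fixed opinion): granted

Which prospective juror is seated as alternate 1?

Removed: #116, #118, #123, #124, #126, #128, #129, #134.
Seating in order: seats 1–7 → #115, #117, #119, #120, #121, #122, #125; alternates → #127, #130.
So alternate 1 is #127.

127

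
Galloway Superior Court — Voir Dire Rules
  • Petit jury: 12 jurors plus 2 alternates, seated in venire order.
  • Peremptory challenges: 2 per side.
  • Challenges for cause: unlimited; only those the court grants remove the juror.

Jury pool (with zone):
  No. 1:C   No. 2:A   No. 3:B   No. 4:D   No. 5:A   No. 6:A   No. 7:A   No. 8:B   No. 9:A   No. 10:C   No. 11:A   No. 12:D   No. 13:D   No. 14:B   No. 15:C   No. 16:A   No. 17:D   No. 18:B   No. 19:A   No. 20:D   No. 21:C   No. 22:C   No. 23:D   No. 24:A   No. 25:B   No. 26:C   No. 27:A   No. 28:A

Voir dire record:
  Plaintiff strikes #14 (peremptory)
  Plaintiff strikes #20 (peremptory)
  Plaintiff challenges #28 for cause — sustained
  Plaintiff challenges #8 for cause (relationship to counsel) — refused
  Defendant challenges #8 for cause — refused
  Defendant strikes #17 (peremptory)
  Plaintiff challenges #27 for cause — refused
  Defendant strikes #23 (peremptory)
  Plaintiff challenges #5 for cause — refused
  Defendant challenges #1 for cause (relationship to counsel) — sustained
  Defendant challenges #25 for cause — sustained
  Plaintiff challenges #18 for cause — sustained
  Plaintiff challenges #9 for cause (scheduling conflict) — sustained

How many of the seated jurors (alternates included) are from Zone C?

2

Removed: #1, #9, #14, #17, #18, #20, #23, #25, #28.
Seated (14 incl. alternates): #2, #3, #4, #5, #6, #7, #8, #10, #11, #12, #13, #15, #16, #19.
Of those, in Zone C: #10, #15 → 2.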